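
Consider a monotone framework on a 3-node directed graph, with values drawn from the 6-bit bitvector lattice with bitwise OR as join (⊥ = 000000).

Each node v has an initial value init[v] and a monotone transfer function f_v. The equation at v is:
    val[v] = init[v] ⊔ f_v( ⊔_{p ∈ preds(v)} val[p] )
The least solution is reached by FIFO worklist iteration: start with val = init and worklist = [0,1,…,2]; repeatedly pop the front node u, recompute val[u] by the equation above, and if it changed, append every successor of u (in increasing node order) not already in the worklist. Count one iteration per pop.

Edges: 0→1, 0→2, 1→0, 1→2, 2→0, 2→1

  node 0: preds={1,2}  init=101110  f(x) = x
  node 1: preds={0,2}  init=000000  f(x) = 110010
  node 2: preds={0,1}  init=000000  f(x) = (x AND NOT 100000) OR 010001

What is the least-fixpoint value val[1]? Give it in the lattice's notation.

Worklist (6 pops):
  #1 pop 0: in=000000 → 101110 (no change)
  #2 pop 1: in=101110 → 110010 (was 000000); enqueue [0]
  #3 pop 2: in=111110 → 011111 (was 000000); enqueue [1]
  #4 pop 0: in=111111 → 111111 (was 101110); enqueue [2]
  #5 pop 1: in=111111 → 110010 (no change)
  #6 pop 2: in=111111 → 011111 (no change)

Fixpoint:
  val[0] = 111111
  val[1] = 110010
  val[2] = 011111

110010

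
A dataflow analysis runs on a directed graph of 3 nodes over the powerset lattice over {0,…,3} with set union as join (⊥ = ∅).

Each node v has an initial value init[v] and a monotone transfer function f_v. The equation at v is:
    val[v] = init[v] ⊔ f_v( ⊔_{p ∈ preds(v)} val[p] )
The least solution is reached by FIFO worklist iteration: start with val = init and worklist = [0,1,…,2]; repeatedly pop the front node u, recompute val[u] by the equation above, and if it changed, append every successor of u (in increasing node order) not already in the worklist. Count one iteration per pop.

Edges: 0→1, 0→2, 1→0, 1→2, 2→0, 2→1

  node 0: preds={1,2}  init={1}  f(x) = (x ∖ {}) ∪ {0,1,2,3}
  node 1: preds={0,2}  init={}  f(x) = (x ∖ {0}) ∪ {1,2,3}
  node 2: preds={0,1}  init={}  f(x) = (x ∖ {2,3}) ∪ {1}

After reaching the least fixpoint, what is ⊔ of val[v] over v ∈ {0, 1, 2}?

{0,1,2,3}

Worklist (5 pops):
  #1 pop 0: in={} → {0,1,2,3} (was {1}); enqueue []
  #2 pop 1: in={0,1,2,3} → {1,2,3} (was {}); enqueue [0]
  #3 pop 2: in={0,1,2,3} → {0,1} (was {}); enqueue [1]
  #4 pop 0: in={0,1,2,3} → {0,1,2,3} (no change)
  #5 pop 1: in={0,1,2,3} → {1,2,3} (no change)

Fixpoint:
  val[0] = {0,1,2,3}
  val[1] = {1,2,3}
  val[2] = {0,1}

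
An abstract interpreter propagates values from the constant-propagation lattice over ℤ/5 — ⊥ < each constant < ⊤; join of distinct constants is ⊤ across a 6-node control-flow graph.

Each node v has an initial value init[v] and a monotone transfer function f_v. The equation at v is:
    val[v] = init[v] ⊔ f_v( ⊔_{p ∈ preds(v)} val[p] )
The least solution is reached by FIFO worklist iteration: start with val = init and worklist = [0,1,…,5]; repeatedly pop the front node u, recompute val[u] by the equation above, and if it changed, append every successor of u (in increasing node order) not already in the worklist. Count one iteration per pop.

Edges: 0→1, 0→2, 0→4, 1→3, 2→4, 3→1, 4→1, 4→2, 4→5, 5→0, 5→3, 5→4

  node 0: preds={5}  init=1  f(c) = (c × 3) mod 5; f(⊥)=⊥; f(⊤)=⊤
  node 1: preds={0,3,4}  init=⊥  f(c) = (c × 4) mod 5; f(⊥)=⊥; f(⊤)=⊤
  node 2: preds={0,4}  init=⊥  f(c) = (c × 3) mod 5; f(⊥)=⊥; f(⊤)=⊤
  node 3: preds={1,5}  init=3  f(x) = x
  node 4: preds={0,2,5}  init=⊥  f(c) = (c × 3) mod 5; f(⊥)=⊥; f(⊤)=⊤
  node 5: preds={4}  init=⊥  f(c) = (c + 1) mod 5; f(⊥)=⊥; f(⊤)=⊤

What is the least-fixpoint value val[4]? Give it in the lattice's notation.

Trace (13 dequeues):
  [1] u=0 | in ⊥ | out 1 | ==
  [2] u=1 | in ⊤ | out ⊤ | prev ⊥ | push {}
  [3] u=2 | in 1 | out 3 | prev ⊥ | push {}
  [4] u=3 | in ⊤ | out ⊤ | prev 3 | push {1}
  [5] u=4 | in ⊤ | out ⊤ | prev ⊥ | push {2}
  [6] u=5 | in ⊤ | out ⊤ | prev ⊥ | push {0,3,4}
  [7] u=1 | in ⊤ | out ⊤ | ==
  [8] u=2 | in ⊤ | out ⊤ | prev 3 | push {}
  [9] u=0 | in ⊤ | out ⊤ | prev 1 | push {1,2}
  [10] u=3 | in ⊤ | out ⊤ | ==
  [11] u=4 | in ⊤ | out ⊤ | ==
  [12] u=1 | in ⊤ | out ⊤ | ==
  [13] u=2 | in ⊤ | out ⊤ | ==

Converged values:
  [0] ⊤
  [1] ⊤
  [2] ⊤
  [3] ⊤
  [4] ⊤
  [5] ⊤

⊤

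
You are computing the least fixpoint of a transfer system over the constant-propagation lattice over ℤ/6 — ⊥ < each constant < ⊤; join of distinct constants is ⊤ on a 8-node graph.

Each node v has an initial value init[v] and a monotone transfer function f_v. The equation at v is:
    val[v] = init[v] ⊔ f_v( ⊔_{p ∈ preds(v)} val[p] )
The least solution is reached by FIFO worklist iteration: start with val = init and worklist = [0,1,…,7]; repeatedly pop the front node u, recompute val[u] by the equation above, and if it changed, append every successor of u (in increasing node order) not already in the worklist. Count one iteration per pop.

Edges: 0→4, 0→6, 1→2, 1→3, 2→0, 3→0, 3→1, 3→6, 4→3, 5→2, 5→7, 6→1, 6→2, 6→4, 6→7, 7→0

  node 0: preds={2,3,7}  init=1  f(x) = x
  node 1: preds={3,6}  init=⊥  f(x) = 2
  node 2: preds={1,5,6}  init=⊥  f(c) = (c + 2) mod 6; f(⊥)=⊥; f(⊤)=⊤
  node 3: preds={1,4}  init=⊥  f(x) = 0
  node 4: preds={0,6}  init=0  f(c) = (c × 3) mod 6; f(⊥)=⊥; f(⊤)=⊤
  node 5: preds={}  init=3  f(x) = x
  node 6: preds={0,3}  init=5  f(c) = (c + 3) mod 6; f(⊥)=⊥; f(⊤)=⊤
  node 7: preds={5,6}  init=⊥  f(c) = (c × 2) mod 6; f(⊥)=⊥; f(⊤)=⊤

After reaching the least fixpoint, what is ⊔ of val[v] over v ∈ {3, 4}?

⊤

Iteration log — 14 steps:
  step 1. node 0  ⊔preds=⊥  new=1  stable
  step 2. node 1  ⊔preds=5  new=2  old=⊥  +wl: 
  step 3. node 2  ⊔preds=⊤  new=⊤  old=⊥  +wl: 0
  step 4. node 3  ⊔preds=⊤  new=0  old=⊥  +wl: 1
  step 5. node 4  ⊔preds=⊤  new=⊤  old=0  +wl: 3
  step 6. node 5  ⊔preds=⊥  new=3  stable
  step 7. node 6  ⊔preds=⊤  new=⊤  old=5  +wl: 2,4
  step 8. node 7  ⊔preds=⊤  new=⊤  old=⊥  +wl: 
  step 9. node 0  ⊔preds=⊤  new=⊤  old=1  +wl: 6
  step 10. node 1  ⊔preds=⊤  new=2  stable
  step 11. node 3  ⊔preds=⊤  new=0  stable
  step 12. node 2  ⊔preds=⊤  new=⊤  stable
  step 13. node 4  ⊔preds=⊤  new=⊤  stable
  step 14. node 6  ⊔preds=⊤  new=⊤  stable

Least fixpoint reached:
  node 0: ⊤
  node 1: 2
  node 2: ⊤
  node 3: 0
  node 4: ⊤
  node 5: 3
  node 6: ⊤
  node 7: ⊤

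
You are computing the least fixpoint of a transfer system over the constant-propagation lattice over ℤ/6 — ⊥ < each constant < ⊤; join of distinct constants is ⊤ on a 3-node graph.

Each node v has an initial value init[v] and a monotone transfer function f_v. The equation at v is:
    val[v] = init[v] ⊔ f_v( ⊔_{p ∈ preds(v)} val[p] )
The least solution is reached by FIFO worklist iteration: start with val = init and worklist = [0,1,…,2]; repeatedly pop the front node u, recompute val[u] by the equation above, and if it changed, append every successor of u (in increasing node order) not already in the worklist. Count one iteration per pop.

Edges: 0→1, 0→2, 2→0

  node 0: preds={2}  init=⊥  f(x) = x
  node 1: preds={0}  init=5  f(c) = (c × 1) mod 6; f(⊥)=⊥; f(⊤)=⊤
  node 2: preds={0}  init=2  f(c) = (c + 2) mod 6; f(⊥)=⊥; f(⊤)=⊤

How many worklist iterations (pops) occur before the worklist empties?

6

Iteration log — 6 steps:
  step 1. node 0  ⊔preds=2  new=2  old=⊥  +wl: 
  step 2. node 1  ⊔preds=2  new=⊤  old=5  +wl: 
  step 3. node 2  ⊔preds=2  new=⊤  old=2  +wl: 0
  step 4. node 0  ⊔preds=⊤  new=⊤  old=2  +wl: 1,2
  step 5. node 1  ⊔preds=⊤  new=⊤  stable
  step 6. node 2  ⊔preds=⊤  new=⊤  stable

Least fixpoint reached:
  node 0: ⊤
  node 1: ⊤
  node 2: ⊤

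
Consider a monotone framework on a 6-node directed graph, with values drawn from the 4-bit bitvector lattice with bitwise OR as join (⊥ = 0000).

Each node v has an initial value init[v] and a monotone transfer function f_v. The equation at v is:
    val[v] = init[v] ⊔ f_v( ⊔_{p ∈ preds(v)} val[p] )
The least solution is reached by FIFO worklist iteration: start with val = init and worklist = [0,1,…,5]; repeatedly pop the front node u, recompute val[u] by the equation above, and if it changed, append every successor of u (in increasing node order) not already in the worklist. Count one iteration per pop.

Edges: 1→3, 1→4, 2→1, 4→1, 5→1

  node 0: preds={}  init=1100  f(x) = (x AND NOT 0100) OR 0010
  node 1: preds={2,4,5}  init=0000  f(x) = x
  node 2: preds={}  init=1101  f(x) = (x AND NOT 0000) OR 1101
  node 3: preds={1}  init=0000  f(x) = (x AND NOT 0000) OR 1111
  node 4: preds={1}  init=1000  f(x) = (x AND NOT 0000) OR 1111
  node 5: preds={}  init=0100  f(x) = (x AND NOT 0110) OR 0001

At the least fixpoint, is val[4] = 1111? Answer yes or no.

Worklist (9 pops):
  #1 pop 0: in=0000 → 1110 (was 1100); enqueue []
  #2 pop 1: in=1101 → 1101 (was 0000); enqueue []
  #3 pop 2: in=0000 → 1101 (no change)
  #4 pop 3: in=1101 → 1111 (was 0000); enqueue []
  #5 pop 4: in=1101 → 1111 (was 1000); enqueue [1]
  #6 pop 5: in=0000 → 0101 (was 0100); enqueue []
  #7 pop 1: in=1111 → 1111 (was 1101); enqueue [3,4]
  #8 pop 3: in=1111 → 1111 (no change)
  #9 pop 4: in=1111 → 1111 (no change)

Fixpoint:
  val[0] = 1110
  val[1] = 1111
  val[2] = 1101
  val[3] = 1111
  val[4] = 1111
  val[5] = 0101

yes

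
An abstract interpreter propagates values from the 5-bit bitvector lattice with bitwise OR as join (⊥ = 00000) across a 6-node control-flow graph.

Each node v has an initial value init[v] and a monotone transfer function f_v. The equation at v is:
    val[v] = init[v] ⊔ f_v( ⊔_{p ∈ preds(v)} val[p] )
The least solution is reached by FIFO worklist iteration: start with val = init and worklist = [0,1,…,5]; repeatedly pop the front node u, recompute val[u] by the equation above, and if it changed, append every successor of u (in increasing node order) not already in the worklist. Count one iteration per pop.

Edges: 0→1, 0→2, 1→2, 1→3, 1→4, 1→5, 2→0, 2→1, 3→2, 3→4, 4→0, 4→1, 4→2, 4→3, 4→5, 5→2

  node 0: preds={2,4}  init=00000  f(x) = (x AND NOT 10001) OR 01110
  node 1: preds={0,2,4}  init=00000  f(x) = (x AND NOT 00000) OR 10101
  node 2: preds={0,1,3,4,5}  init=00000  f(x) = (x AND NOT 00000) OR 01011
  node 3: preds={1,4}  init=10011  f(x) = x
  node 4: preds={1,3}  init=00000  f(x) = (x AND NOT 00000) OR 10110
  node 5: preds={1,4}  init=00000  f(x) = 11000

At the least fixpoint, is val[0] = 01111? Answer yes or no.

no

Iteration log — 10 steps:
  step 1. node 0  ⊔preds=00000  new=01110  old=00000  +wl: 
  step 2. node 1  ⊔preds=01110  new=11111  old=00000  +wl: 
  step 3. node 2  ⊔preds=11111  new=11111  old=00000  +wl: 0,1
  step 4. node 3  ⊔preds=11111  new=11111  old=10011  +wl: 2
  step 5. node 4  ⊔preds=11111  new=11111  old=00000  +wl: 3
  step 6. node 5  ⊔preds=11111  new=11000  old=00000  +wl: 
  step 7. node 0  ⊔preds=11111  new=01110  stable
  step 8. node 1  ⊔preds=11111  new=11111  stable
  step 9. node 2  ⊔preds=11111  new=11111  stable
  step 10. node 3  ⊔preds=11111  new=11111  stable

Least fixpoint reached:
  node 0: 01110
  node 1: 11111
  node 2: 11111
  node 3: 11111
  node 4: 11111
  node 5: 11000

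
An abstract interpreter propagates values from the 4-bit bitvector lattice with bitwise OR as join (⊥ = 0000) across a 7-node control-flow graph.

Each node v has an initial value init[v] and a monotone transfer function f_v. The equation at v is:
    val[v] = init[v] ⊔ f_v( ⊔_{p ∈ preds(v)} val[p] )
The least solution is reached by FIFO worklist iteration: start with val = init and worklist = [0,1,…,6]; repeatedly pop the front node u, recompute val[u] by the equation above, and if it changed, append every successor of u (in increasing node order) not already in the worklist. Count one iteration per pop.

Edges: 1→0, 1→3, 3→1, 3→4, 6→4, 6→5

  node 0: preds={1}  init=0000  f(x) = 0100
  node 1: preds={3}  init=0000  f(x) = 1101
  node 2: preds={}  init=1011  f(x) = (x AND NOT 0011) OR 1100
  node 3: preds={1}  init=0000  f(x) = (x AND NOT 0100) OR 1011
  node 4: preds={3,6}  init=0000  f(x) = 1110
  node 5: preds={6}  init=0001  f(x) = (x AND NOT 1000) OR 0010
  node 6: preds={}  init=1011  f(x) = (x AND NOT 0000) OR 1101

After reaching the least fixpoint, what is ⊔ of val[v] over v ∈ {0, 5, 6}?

Trace (11 dequeues):
  [1] u=0 | in 0000 | out 0100 | prev 0000 | push {}
  [2] u=1 | in 0000 | out 1101 | prev 0000 | push {0}
  [3] u=2 | in 0000 | out 1111 | prev 1011 | push {}
  [4] u=3 | in 1101 | out 1011 | prev 0000 | push {1}
  [5] u=4 | in 1011 | out 1110 | prev 0000 | push {}
  [6] u=5 | in 1011 | out 0011 | prev 0001 | push {}
  [7] u=6 | in 0000 | out 1111 | prev 1011 | push {4,5}
  [8] u=0 | in 1101 | out 0100 | ==
  [9] u=1 | in 1011 | out 1101 | ==
  [10] u=4 | in 1111 | out 1110 | ==
  [11] u=5 | in 1111 | out 0111 | prev 0011 | push {}

Converged values:
  [0] 0100
  [1] 1101
  [2] 1111
  [3] 1011
  [4] 1110
  [5] 0111
  [6] 1111

1111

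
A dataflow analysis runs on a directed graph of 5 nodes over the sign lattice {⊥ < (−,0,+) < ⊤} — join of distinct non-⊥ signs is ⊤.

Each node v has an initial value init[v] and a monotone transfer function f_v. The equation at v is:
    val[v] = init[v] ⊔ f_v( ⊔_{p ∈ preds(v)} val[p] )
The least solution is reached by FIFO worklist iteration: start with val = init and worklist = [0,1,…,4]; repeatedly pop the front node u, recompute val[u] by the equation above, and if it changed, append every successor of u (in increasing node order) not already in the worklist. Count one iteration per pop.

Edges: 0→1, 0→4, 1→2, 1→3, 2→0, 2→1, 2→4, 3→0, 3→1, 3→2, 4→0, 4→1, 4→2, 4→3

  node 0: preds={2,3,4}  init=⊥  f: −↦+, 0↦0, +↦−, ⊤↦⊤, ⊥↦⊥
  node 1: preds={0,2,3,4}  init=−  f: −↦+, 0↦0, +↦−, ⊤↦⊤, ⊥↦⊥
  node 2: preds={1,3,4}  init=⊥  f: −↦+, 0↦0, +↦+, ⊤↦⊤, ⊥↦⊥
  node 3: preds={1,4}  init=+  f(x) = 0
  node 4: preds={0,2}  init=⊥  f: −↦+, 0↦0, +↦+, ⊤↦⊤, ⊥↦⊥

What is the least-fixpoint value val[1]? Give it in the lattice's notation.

Iteration log — 10 steps:
  step 1. node 0  ⊔preds=+  new=−  old=⊥  +wl: 
  step 2. node 1  ⊔preds=⊤  new=⊤  old=−  +wl: 
  step 3. node 2  ⊔preds=⊤  new=⊤  old=⊥  +wl: 0,1
  step 4. node 3  ⊔preds=⊤  new=⊤  old=+  +wl: 2
  step 5. node 4  ⊔preds=⊤  new=⊤  old=⊥  +wl: 3
  step 6. node 0  ⊔preds=⊤  new=⊤  old=−  +wl: 4
  step 7. node 1  ⊔preds=⊤  new=⊤  stable
  step 8. node 2  ⊔preds=⊤  new=⊤  stable
  step 9. node 3  ⊔preds=⊤  new=⊤  stable
  step 10. node 4  ⊔preds=⊤  new=⊤  stable

Least fixpoint reached:
  node 0: ⊤
  node 1: ⊤
  node 2: ⊤
  node 3: ⊤
  node 4: ⊤

⊤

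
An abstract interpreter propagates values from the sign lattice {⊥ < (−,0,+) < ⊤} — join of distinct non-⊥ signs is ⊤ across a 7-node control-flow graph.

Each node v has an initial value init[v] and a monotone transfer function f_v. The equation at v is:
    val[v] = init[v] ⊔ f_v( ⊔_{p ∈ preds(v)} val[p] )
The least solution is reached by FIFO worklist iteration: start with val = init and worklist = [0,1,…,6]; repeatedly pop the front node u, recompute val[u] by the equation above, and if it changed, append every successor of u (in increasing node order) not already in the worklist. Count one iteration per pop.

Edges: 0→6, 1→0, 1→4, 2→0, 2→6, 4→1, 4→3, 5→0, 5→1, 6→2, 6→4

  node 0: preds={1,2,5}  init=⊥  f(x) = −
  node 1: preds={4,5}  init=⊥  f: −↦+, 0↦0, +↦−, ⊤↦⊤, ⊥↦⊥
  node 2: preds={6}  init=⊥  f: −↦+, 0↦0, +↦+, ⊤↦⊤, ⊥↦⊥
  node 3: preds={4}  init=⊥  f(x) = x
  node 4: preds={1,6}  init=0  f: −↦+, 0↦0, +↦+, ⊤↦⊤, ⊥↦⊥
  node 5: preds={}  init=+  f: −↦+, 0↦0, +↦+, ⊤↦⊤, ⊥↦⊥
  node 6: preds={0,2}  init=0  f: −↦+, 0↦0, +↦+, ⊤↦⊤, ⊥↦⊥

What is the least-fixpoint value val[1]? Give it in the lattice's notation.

Trace (14 dequeues):
  [1] u=0 | in + | out − | prev ⊥ | push {}
  [2] u=1 | in ⊤ | out ⊤ | prev ⊥ | push {0}
  [3] u=2 | in 0 | out 0 | prev ⊥ | push {}
  [4] u=3 | in 0 | out 0 | prev ⊥ | push {}
  [5] u=4 | in ⊤ | out ⊤ | prev 0 | push {1,3}
  [6] u=5 | in ⊥ | out + | ==
  [7] u=6 | in ⊤ | out ⊤ | prev 0 | push {2,4}
  [8] u=0 | in ⊤ | out − | ==
  [9] u=1 | in ⊤ | out ⊤ | ==
  [10] u=3 | in ⊤ | out ⊤ | prev 0 | push {}
  [11] u=2 | in ⊤ | out ⊤ | prev 0 | push {0,6}
  [12] u=4 | in ⊤ | out ⊤ | ==
  [13] u=0 | in ⊤ | out − | ==
  [14] u=6 | in ⊤ | out ⊤ | ==

Converged values:
  [0] −
  [1] ⊤
  [2] ⊤
  [3] ⊤
  [4] ⊤
  [5] +
  [6] ⊤

⊤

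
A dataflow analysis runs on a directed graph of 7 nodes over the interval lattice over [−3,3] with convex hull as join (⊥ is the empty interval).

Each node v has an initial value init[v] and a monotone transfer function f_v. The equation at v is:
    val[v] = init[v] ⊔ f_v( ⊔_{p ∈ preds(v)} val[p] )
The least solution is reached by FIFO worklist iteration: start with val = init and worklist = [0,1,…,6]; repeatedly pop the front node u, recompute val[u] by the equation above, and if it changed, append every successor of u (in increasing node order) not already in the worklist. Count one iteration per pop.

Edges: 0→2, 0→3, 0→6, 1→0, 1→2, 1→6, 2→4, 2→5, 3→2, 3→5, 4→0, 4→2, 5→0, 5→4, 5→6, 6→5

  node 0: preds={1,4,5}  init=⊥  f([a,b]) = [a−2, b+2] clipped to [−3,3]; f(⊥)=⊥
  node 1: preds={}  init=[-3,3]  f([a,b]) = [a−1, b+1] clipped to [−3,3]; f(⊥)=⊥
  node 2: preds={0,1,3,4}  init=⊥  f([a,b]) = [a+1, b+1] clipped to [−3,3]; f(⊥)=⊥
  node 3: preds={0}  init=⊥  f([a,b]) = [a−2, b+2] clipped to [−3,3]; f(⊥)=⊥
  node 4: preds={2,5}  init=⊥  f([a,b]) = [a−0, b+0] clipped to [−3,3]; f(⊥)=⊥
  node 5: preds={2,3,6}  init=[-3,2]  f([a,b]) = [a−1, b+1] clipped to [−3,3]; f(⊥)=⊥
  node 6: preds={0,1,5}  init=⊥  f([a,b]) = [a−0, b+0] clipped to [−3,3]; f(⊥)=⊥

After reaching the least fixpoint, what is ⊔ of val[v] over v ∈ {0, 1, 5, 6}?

[-3,3]

Iteration log — 11 steps:
  step 1. node 0  ⊔preds=[-3,3]  new=[-3,3]  old=⊥  +wl: 
  step 2. node 1  ⊔preds=⊥  new=[-3,3]  stable
  step 3. node 2  ⊔preds=[-3,3]  new=[-2,3]  old=⊥  +wl: 
  step 4. node 3  ⊔preds=[-3,3]  new=[-3,3]  old=⊥  +wl: 2
  step 5. node 4  ⊔preds=[-3,3]  new=[-3,3]  old=⊥  +wl: 0
  step 6. node 5  ⊔preds=[-3,3]  new=[-3,3]  old=[-3,2]  +wl: 4
  step 7. node 6  ⊔preds=[-3,3]  new=[-3,3]  old=⊥  +wl: 5
  step 8. node 2  ⊔preds=[-3,3]  new=[-2,3]  stable
  step 9. node 0  ⊔preds=[-3,3]  new=[-3,3]  stable
  step 10. node 4  ⊔preds=[-3,3]  new=[-3,3]  stable
  step 11. node 5  ⊔preds=[-3,3]  new=[-3,3]  stable

Least fixpoint reached:
  node 0: [-3,3]
  node 1: [-3,3]
  node 2: [-2,3]
  node 3: [-3,3]
  node 4: [-3,3]
  node 5: [-3,3]
  node 6: [-3,3]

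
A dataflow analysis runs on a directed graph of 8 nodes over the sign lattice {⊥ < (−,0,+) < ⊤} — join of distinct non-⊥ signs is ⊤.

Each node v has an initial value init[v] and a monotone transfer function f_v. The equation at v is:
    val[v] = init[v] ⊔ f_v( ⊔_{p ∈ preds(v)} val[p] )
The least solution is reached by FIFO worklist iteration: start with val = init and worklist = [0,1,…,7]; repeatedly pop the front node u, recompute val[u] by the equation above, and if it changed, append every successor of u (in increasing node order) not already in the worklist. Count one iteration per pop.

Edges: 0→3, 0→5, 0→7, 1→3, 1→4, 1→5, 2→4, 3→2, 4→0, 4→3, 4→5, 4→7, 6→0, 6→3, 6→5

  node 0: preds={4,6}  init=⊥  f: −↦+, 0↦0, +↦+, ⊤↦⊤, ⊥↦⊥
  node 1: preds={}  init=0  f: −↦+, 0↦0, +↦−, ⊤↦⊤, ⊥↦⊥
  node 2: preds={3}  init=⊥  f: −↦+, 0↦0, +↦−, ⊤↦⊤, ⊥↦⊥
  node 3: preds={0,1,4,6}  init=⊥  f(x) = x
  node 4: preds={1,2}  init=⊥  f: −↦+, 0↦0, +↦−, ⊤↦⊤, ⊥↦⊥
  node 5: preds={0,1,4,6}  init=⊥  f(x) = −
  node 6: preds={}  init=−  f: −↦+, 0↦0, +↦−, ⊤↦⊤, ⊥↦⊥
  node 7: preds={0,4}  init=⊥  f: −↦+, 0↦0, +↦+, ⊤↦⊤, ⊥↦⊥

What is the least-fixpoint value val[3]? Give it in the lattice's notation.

Iteration log — 16 steps:
  step 1. node 0  ⊔preds=−  new=+  old=⊥  +wl: 
  step 2. node 1  ⊔preds=⊥  new=0  stable
  step 3. node 2  ⊔preds=⊥  new=⊥  stable
  step 4. node 3  ⊔preds=⊤  new=⊤  old=⊥  +wl: 2
  step 5. node 4  ⊔preds=0  new=0  old=⊥  +wl: 0,3
  step 6. node 5  ⊔preds=⊤  new=−  old=⊥  +wl: 
  step 7. node 6  ⊔preds=⊥  new=−  stable
  step 8. node 7  ⊔preds=⊤  new=⊤  old=⊥  +wl: 
  step 9. node 2  ⊔preds=⊤  new=⊤  old=⊥  +wl: 4
  step 10. node 0  ⊔preds=⊤  new=⊤  old=+  +wl: 5,7
  step 11. node 3  ⊔preds=⊤  new=⊤  stable
  step 12. node 4  ⊔preds=⊤  new=⊤  old=0  +wl: 0,3
  step 13. node 5  ⊔preds=⊤  new=−  stable
  step 14. node 7  ⊔preds=⊤  new=⊤  stable
  step 15. node 0  ⊔preds=⊤  new=⊤  stable
  step 16. node 3  ⊔preds=⊤  new=⊤  stable

Least fixpoint reached:
  node 0: ⊤
  node 1: 0
  node 2: ⊤
  node 3: ⊤
  node 4: ⊤
  node 5: −
  node 6: −
  node 7: ⊤

⊤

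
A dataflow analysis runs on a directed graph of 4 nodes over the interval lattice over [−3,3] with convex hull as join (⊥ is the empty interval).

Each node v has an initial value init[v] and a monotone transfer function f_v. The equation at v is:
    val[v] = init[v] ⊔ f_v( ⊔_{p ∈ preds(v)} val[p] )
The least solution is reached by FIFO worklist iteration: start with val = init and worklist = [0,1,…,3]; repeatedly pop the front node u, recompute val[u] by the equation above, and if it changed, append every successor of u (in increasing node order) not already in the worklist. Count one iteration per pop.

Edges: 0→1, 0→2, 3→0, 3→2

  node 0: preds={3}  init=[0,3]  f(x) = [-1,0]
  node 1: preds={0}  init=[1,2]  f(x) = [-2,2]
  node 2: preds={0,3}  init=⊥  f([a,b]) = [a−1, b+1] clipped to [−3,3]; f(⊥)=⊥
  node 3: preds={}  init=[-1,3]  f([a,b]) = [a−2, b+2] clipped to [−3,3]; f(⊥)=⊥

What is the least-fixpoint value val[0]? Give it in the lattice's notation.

[-1,3]

Iteration log — 4 steps:
  step 1. node 0  ⊔preds=[-1,3]  new=[-1,3]  old=[0,3]  +wl: 
  step 2. node 1  ⊔preds=[-1,3]  new=[-2,2]  old=[1,2]  +wl: 
  step 3. node 2  ⊔preds=[-1,3]  new=[-2,3]  old=⊥  +wl: 
  step 4. node 3  ⊔preds=⊥  new=[-1,3]  stable

Least fixpoint reached:
  node 0: [-1,3]
  node 1: [-2,2]
  node 2: [-2,3]
  node 3: [-1,3]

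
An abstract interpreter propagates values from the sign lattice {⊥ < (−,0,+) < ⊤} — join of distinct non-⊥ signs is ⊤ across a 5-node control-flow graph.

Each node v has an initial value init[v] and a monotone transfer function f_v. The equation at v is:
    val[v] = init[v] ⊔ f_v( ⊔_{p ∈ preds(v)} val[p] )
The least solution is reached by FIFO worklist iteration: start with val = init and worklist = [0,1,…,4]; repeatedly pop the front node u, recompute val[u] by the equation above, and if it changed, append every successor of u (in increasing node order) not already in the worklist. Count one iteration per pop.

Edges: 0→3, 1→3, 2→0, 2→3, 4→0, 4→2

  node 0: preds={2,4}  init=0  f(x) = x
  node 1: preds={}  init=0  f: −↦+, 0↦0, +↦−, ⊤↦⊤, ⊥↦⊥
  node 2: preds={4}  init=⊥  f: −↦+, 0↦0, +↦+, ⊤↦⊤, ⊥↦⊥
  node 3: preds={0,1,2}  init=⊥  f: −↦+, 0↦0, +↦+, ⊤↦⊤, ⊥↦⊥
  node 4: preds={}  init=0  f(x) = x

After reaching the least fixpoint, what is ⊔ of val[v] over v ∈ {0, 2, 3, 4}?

0

Trace (6 dequeues):
  [1] u=0 | in 0 | out 0 | ==
  [2] u=1 | in ⊥ | out 0 | ==
  [3] u=2 | in 0 | out 0 | prev ⊥ | push {0}
  [4] u=3 | in 0 | out 0 | prev ⊥ | push {}
  [5] u=4 | in ⊥ | out 0 | ==
  [6] u=0 | in 0 | out 0 | ==

Converged values:
  [0] 0
  [1] 0
  [2] 0
  [3] 0
  [4] 0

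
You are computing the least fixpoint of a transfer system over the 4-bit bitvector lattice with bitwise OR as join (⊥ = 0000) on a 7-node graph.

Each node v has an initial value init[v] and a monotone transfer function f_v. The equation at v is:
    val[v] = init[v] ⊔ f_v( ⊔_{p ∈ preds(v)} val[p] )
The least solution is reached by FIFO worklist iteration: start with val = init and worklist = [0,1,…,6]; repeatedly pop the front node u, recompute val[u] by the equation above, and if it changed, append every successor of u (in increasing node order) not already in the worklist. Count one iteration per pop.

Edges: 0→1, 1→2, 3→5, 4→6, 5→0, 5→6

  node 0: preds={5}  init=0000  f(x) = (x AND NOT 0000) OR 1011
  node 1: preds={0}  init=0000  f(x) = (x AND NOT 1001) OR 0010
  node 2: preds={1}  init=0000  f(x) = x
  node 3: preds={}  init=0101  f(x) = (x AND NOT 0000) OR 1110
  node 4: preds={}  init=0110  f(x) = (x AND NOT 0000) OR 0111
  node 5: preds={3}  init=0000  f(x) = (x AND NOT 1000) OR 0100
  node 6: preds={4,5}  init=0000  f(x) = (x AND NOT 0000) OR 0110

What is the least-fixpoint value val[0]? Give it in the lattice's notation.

1111

Worklist (10 pops):
  #1 pop 0: in=0000 → 1011 (was 0000); enqueue []
  #2 pop 1: in=1011 → 0010 (was 0000); enqueue []
  #3 pop 2: in=0010 → 0010 (was 0000); enqueue []
  #4 pop 3: in=0000 → 1111 (was 0101); enqueue []
  #5 pop 4: in=0000 → 0111 (was 0110); enqueue []
  #6 pop 5: in=1111 → 0111 (was 0000); enqueue [0]
  #7 pop 6: in=0111 → 0111 (was 0000); enqueue []
  #8 pop 0: in=0111 → 1111 (was 1011); enqueue [1]
  #9 pop 1: in=1111 → 0110 (was 0010); enqueue [2]
  #10 pop 2: in=0110 → 0110 (was 0010); enqueue []

Fixpoint:
  val[0] = 1111
  val[1] = 0110
  val[2] = 0110
  val[3] = 1111
  val[4] = 0111
  val[5] = 0111
  val[6] = 0111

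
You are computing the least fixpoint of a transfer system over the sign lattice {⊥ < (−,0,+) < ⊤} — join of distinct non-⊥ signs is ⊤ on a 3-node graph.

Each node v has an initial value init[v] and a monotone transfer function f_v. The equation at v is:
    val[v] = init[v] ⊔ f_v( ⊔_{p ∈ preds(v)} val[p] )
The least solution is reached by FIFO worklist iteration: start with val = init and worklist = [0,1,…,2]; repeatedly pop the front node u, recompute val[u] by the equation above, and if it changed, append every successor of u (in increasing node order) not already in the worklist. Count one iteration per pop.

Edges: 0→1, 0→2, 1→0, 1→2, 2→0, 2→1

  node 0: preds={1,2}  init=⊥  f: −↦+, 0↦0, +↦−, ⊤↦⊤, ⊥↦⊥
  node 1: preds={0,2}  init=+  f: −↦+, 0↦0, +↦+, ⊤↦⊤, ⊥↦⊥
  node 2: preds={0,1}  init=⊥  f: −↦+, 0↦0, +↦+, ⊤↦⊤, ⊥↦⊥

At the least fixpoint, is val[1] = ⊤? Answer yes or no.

yes

Iteration log — 7 steps:
  step 1. node 0  ⊔preds=+  new=−  old=⊥  +wl: 
  step 2. node 1  ⊔preds=−  new=+  stable
  step 3. node 2  ⊔preds=⊤  new=⊤  old=⊥  +wl: 0,1
  step 4. node 0  ⊔preds=⊤  new=⊤  old=−  +wl: 2
  step 5. node 1  ⊔preds=⊤  new=⊤  old=+  +wl: 0
  step 6. node 2  ⊔preds=⊤  new=⊤  stable
  step 7. node 0  ⊔preds=⊤  new=⊤  stable

Least fixpoint reached:
  node 0: ⊤
  node 1: ⊤
  node 2: ⊤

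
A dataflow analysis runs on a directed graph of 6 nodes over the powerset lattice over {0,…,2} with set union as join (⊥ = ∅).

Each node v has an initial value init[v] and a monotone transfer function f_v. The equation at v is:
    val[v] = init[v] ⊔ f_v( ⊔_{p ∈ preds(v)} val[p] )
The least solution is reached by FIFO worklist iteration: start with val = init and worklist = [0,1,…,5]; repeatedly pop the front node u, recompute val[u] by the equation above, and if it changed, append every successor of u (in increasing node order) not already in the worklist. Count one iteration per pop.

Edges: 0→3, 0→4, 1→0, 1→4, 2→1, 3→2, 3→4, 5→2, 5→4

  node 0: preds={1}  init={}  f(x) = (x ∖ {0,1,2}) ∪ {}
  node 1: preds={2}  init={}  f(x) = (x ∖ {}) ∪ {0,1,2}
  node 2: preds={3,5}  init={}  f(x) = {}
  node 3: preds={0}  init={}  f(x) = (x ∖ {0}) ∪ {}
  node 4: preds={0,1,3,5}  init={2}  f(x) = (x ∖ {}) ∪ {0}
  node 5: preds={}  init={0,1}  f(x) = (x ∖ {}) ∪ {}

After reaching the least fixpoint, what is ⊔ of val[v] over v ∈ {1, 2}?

Worklist (7 pops):
  #1 pop 0: in={} → {} (no change)
  #2 pop 1: in={} → {0,1,2} (was {}); enqueue [0]
  #3 pop 2: in={0,1} → {} (no change)
  #4 pop 3: in={} → {} (no change)
  #5 pop 4: in={0,1,2} → {0,1,2} (was {2}); enqueue []
  #6 pop 5: in={} → {0,1} (no change)
  #7 pop 0: in={0,1,2} → {} (no change)

Fixpoint:
  val[0] = {}
  val[1] = {0,1,2}
  val[2] = {}
  val[3] = {}
  val[4] = {0,1,2}
  val[5] = {0,1}

{0,1,2}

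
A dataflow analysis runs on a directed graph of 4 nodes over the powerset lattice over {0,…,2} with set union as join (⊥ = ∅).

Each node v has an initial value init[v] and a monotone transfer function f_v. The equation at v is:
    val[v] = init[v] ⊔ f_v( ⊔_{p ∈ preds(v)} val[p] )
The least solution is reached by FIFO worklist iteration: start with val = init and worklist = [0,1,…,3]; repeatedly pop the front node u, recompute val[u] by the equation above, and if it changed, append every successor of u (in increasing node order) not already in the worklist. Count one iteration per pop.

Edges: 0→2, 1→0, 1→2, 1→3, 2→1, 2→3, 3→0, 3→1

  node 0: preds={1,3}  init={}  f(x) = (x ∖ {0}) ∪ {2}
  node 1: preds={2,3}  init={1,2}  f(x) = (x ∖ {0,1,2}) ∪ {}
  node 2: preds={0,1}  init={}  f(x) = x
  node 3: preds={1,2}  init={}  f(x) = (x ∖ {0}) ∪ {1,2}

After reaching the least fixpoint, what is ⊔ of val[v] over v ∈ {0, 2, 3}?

Worklist (6 pops):
  #1 pop 0: in={1,2} → {1,2} (was {}); enqueue []
  #2 pop 1: in={} → {1,2} (no change)
  #3 pop 2: in={1,2} → {1,2} (was {}); enqueue [1]
  #4 pop 3: in={1,2} → {1,2} (was {}); enqueue [0]
  #5 pop 1: in={1,2} → {1,2} (no change)
  #6 pop 0: in={1,2} → {1,2} (no change)

Fixpoint:
  val[0] = {1,2}
  val[1] = {1,2}
  val[2] = {1,2}
  val[3] = {1,2}

{1,2}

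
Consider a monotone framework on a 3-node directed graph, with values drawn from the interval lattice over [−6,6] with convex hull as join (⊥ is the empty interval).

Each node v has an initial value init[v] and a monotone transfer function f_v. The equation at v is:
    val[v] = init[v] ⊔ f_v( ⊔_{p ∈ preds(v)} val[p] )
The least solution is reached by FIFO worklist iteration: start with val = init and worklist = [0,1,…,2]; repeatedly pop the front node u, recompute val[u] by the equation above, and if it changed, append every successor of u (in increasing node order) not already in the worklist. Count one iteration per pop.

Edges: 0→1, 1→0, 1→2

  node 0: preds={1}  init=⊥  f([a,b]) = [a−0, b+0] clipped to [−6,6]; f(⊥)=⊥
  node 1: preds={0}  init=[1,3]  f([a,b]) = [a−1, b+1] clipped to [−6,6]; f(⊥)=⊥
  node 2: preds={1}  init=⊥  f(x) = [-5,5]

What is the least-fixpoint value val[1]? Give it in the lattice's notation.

Worklist (23 pops):
  #1 pop 0: in=[1,3] → [1,3] (was ⊥); enqueue []
  #2 pop 1: in=[1,3] → [0,4] (was [1,3]); enqueue [0]
  #3 pop 2: in=[0,4] → [-5,5] (was ⊥); enqueue []
  #4 pop 0: in=[0,4] → [0,4] (was [1,3]); enqueue [1]
  #5 pop 1: in=[0,4] → [-1,5] (was [0,4]); enqueue [0,2]
  #6 pop 0: in=[-1,5] → [-1,5] (was [0,4]); enqueue [1]
  #7 pop 2: in=[-1,5] → [-5,5] (no change)
  #8 pop 1: in=[-1,5] → [-2,6] (was [-1,5]); enqueue [0,2]
  #9 pop 0: in=[-2,6] → [-2,6] (was [-1,5]); enqueue [1]
  #10 pop 2: in=[-2,6] → [-5,5] (no change)
  #11 pop 1: in=[-2,6] → [-3,6] (was [-2,6]); enqueue [0,2]
  #12 pop 0: in=[-3,6] → [-3,6] (was [-2,6]); enqueue [1]
  #13 pop 2: in=[-3,6] → [-5,5] (no change)
  #14 pop 1: in=[-3,6] → [-4,6] (was [-3,6]); enqueue [0,2]
  #15 pop 0: in=[-4,6] → [-4,6] (was [-3,6]); enqueue [1]
  #16 pop 2: in=[-4,6] → [-5,5] (no change)
  #17 pop 1: in=[-4,6] → [-5,6] (was [-4,6]); enqueue [0,2]
  #18 pop 0: in=[-5,6] → [-5,6] (was [-4,6]); enqueue [1]
  #19 pop 2: in=[-5,6] → [-5,5] (no change)
  #20 pop 1: in=[-5,6] → [-6,6] (was [-5,6]); enqueue [0,2]
  #21 pop 0: in=[-6,6] → [-6,6] (was [-5,6]); enqueue [1]
  #22 pop 2: in=[-6,6] → [-5,5] (no change)
  #23 pop 1: in=[-6,6] → [-6,6] (no change)

Fixpoint:
  val[0] = [-6,6]
  val[1] = [-6,6]
  val[2] = [-5,5]

[-6,6]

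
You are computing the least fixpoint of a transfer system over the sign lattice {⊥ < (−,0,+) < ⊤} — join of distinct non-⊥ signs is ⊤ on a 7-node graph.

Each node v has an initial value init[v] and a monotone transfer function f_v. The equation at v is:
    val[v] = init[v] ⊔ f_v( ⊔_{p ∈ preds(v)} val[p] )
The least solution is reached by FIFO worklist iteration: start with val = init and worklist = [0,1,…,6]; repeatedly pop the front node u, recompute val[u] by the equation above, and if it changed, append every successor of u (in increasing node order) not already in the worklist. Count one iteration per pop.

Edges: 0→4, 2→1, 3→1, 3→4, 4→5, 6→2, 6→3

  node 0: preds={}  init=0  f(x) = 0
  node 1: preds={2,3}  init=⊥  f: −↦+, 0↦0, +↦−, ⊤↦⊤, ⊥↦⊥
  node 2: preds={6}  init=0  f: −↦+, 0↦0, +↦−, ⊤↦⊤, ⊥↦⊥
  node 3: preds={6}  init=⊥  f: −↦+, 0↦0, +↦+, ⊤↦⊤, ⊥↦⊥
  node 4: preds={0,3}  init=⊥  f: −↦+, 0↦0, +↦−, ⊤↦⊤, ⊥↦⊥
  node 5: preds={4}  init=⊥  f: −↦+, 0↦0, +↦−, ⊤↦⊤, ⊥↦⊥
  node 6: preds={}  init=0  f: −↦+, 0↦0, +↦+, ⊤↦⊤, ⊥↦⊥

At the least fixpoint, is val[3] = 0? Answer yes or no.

yes

Worklist (8 pops):
  #1 pop 0: in=⊥ → 0 (no change)
  #2 pop 1: in=0 → 0 (was ⊥); enqueue []
  #3 pop 2: in=0 → 0 (no change)
  #4 pop 3: in=0 → 0 (was ⊥); enqueue [1]
  #5 pop 4: in=0 → 0 (was ⊥); enqueue []
  #6 pop 5: in=0 → 0 (was ⊥); enqueue []
  #7 pop 6: in=⊥ → 0 (no change)
  #8 pop 1: in=0 → 0 (no change)

Fixpoint:
  val[0] = 0
  val[1] = 0
  val[2] = 0
  val[3] = 0
  val[4] = 0
  val[5] = 0
  val[6] = 0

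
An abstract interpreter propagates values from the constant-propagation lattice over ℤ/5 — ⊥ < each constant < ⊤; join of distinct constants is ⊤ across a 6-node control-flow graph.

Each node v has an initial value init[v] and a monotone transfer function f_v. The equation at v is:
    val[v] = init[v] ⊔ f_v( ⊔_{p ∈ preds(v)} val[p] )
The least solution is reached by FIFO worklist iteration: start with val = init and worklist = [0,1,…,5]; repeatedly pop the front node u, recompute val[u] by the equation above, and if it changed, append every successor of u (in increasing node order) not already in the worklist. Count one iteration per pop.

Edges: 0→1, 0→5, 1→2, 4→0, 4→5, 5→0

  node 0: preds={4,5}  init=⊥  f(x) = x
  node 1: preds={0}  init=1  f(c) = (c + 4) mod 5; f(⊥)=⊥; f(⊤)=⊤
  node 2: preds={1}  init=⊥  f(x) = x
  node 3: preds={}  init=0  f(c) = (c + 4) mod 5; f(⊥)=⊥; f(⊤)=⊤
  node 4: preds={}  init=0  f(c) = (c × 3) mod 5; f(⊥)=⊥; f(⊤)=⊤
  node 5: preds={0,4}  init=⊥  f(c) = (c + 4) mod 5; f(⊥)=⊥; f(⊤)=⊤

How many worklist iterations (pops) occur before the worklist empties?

10

Worklist (10 pops):
  #1 pop 0: in=0 → 0 (was ⊥); enqueue []
  #2 pop 1: in=0 → ⊤ (was 1); enqueue []
  #3 pop 2: in=⊤ → ⊤ (was ⊥); enqueue []
  #4 pop 3: in=⊥ → 0 (no change)
  #5 pop 4: in=⊥ → 0 (no change)
  #6 pop 5: in=0 → 4 (was ⊥); enqueue [0]
  #7 pop 0: in=⊤ → ⊤ (was 0); enqueue [1,5]
  #8 pop 1: in=⊤ → ⊤ (no change)
  #9 pop 5: in=⊤ → ⊤ (was 4); enqueue [0]
  #10 pop 0: in=⊤ → ⊤ (no change)

Fixpoint:
  val[0] = ⊤
  val[1] = ⊤
  val[2] = ⊤
  val[3] = 0
  val[4] = 0
  val[5] = ⊤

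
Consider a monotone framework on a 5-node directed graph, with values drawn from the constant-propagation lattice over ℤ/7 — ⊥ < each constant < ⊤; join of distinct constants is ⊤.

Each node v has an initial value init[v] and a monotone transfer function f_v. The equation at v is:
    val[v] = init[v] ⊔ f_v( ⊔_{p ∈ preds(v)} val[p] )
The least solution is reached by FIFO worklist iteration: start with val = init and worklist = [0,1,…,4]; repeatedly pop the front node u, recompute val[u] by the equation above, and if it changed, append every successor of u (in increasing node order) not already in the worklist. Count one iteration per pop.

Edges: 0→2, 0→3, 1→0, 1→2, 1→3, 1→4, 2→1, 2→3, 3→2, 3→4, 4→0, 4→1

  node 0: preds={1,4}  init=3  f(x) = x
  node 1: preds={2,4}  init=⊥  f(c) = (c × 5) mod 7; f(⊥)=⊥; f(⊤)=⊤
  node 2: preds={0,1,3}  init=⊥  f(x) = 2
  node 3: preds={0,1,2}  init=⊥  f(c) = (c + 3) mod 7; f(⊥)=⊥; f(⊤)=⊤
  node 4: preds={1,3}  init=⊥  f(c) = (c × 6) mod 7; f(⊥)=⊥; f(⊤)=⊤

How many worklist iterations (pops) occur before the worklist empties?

Worklist (11 pops):
  #1 pop 0: in=⊥ → 3 (no change)
  #2 pop 1: in=⊥ → ⊥ (no change)
  #3 pop 2: in=3 → 2 (was ⊥); enqueue [1]
  #4 pop 3: in=⊤ → ⊤ (was ⊥); enqueue [2]
  #5 pop 4: in=⊤ → ⊤ (was ⊥); enqueue [0]
  #6 pop 1: in=⊤ → ⊤ (was ⊥); enqueue [3,4]
  #7 pop 2: in=⊤ → 2 (no change)
  #8 pop 0: in=⊤ → ⊤ (was 3); enqueue [2]
  #9 pop 3: in=⊤ → ⊤ (no change)
  #10 pop 4: in=⊤ → ⊤ (no change)
  #11 pop 2: in=⊤ → 2 (no change)

Fixpoint:
  val[0] = ⊤
  val[1] = ⊤
  val[2] = 2
  val[3] = ⊤
  val[4] = ⊤

11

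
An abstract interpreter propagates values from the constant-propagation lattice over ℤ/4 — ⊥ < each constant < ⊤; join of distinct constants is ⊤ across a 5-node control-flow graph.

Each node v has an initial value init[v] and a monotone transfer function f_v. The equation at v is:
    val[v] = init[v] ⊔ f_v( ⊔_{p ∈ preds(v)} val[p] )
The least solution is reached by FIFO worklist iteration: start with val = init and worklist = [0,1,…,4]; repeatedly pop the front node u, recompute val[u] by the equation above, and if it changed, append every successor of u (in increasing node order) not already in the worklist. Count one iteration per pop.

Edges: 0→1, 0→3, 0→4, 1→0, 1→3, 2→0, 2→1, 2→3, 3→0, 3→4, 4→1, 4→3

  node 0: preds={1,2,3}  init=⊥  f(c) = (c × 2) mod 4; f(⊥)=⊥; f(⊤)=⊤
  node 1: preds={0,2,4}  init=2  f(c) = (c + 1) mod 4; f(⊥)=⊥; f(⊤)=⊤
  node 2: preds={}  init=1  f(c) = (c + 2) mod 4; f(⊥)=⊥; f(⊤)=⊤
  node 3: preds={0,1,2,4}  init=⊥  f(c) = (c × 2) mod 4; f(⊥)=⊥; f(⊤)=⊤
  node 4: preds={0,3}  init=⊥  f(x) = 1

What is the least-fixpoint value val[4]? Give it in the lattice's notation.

Worklist (8 pops):
  #1 pop 0: in=⊤ → ⊤ (was ⊥); enqueue []
  #2 pop 1: in=⊤ → ⊤ (was 2); enqueue [0]
  #3 pop 2: in=⊥ → 1 (no change)
  #4 pop 3: in=⊤ → ⊤ (was ⊥); enqueue []
  #5 pop 4: in=⊤ → 1 (was ⊥); enqueue [1,3]
  #6 pop 0: in=⊤ → ⊤ (no change)
  #7 pop 1: in=⊤ → ⊤ (no change)
  #8 pop 3: in=⊤ → ⊤ (no change)

Fixpoint:
  val[0] = ⊤
  val[1] = ⊤
  val[2] = 1
  val[3] = ⊤
  val[4] = 1

1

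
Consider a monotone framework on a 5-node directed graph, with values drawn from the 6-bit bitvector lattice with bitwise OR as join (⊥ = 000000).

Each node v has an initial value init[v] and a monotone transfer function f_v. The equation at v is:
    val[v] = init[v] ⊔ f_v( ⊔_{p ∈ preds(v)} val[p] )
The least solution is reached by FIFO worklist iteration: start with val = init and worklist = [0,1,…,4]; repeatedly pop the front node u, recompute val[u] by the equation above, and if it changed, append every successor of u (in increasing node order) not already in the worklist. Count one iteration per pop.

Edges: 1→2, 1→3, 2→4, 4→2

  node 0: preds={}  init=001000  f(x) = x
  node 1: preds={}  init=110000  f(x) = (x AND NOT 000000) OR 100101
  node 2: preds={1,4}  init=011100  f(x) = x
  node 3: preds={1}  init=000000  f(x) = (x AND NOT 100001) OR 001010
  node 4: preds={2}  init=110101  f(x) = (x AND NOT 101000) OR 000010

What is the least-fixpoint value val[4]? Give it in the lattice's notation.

Worklist (7 pops):
  #1 pop 0: in=000000 → 001000 (no change)
  #2 pop 1: in=000000 → 110101 (was 110000); enqueue []
  #3 pop 2: in=110101 → 111101 (was 011100); enqueue []
  #4 pop 3: in=110101 → 011110 (was 000000); enqueue []
  #5 pop 4: in=111101 → 110111 (was 110101); enqueue [2]
  #6 pop 2: in=110111 → 111111 (was 111101); enqueue [4]
  #7 pop 4: in=111111 → 110111 (no change)

Fixpoint:
  val[0] = 001000
  val[1] = 110101
  val[2] = 111111
  val[3] = 011110
  val[4] = 110111

110111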